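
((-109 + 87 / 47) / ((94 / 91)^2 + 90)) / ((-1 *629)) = 20851558 / 11147113469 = 0.00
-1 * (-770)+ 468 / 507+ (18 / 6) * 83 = 13259 / 13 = 1019.92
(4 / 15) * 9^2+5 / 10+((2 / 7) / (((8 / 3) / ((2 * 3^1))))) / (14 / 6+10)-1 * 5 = 22212 / 1295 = 17.15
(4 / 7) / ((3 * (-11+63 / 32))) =-128 / 6069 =-0.02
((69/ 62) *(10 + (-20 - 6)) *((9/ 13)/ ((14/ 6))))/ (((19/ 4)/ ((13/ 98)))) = -29808/ 202027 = -0.15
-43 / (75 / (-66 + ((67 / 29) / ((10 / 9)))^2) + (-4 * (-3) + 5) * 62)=-74346871 / 1820260338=-0.04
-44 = -44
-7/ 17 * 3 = -21/ 17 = -1.24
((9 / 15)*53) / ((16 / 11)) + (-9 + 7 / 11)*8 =-39641 / 880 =-45.05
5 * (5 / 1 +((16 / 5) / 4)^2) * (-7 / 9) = -21.93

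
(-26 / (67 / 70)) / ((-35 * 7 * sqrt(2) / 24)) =624 * sqrt(2) / 469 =1.88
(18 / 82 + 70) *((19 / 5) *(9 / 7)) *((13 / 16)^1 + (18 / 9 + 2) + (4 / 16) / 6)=38235999 / 22960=1665.33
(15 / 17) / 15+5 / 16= 101 / 272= 0.37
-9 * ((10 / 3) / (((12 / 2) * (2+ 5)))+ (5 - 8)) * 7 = 184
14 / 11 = 1.27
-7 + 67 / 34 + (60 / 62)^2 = -133731 / 32674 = -4.09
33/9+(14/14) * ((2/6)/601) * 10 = 2207/601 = 3.67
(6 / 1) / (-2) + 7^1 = 4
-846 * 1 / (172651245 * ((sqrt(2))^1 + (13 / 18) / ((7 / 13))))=35532 / 1086647185-4477032 * sqrt(2) / 183643374265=-0.00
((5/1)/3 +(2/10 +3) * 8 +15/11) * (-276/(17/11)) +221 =-4892.04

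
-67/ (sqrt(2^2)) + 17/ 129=-8609/ 258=-33.37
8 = 8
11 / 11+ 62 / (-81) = 19 / 81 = 0.23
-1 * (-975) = 975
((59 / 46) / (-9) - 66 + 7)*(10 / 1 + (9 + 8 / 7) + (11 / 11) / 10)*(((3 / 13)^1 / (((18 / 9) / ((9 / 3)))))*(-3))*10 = 8006595 / 644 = 12432.60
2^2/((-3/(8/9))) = -32/27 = -1.19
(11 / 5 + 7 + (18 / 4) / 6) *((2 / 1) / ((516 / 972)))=16119 / 430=37.49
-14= -14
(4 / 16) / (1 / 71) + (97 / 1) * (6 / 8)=181 / 2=90.50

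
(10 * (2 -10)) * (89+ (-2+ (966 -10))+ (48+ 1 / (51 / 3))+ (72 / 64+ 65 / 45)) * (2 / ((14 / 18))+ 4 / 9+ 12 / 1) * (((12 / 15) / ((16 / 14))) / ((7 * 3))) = -1266316546 / 28917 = -43791.42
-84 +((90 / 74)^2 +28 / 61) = -6852899 / 83509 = -82.06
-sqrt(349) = -18.68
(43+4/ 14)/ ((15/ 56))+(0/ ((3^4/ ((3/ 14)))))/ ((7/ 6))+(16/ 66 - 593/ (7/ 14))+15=-166511/ 165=-1009.16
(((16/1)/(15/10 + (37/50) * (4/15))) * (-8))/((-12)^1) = 8000/1273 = 6.28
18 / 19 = 0.95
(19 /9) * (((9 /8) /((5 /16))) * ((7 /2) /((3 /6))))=266 /5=53.20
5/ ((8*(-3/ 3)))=-5/ 8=-0.62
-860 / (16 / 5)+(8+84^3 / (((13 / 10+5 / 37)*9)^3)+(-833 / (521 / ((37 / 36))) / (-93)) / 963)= 99990146498502568 / 6986031221448549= 14.31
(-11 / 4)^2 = 121 / 16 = 7.56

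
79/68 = 1.16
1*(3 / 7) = 3 / 7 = 0.43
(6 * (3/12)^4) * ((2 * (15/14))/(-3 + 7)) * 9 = 0.11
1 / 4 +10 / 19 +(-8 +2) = -397 / 76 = -5.22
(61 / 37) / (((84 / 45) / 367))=324.14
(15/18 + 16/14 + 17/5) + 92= 20449/210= 97.38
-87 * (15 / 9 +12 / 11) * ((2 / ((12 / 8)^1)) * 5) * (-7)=369460 / 33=11195.76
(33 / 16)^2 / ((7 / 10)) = 5445 / 896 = 6.08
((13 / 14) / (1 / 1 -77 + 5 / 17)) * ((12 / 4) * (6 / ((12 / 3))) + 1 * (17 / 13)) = -2567 / 36036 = -0.07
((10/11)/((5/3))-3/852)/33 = 1693/103092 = 0.02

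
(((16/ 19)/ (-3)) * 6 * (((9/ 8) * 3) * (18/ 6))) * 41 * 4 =-53136/ 19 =-2796.63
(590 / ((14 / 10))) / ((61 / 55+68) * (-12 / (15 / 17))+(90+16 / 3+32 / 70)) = -1216875 / 2437319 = -0.50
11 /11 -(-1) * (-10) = -9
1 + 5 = 6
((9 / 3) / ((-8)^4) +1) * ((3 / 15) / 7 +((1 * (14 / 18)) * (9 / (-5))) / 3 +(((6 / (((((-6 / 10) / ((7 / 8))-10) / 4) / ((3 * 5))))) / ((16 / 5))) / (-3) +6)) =2920361243 / 321699840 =9.08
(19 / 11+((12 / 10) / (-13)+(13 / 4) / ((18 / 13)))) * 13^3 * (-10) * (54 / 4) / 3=-34645507 / 88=-393698.94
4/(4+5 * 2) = 0.29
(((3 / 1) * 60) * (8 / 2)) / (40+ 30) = 72 / 7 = 10.29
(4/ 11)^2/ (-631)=-16/ 76351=-0.00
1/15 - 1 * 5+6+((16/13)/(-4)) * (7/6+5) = -54/65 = -0.83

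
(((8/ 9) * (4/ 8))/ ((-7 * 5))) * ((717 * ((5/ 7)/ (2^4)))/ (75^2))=-239/ 3307500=-0.00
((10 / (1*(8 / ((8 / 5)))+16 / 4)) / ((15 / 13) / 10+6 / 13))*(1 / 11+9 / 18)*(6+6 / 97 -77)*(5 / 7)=-1661270 / 28809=-57.66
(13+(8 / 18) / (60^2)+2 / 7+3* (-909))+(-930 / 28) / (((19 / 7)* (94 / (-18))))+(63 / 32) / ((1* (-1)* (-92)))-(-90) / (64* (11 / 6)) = -1111137093773129 / 409925577600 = -2710.58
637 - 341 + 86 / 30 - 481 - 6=-2822 / 15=-188.13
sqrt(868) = 2 * sqrt(217) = 29.46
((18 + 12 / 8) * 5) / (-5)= -39 / 2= -19.50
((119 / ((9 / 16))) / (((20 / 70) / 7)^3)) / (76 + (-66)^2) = 14000231 / 19944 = 701.98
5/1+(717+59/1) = 781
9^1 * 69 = 621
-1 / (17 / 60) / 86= -30 / 731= -0.04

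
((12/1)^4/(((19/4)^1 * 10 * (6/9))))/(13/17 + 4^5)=352512/551665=0.64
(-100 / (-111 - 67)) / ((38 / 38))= 50 / 89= 0.56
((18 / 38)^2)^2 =6561 / 130321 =0.05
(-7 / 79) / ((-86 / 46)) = 161 / 3397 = 0.05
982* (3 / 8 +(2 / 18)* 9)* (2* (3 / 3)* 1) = 5401 / 2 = 2700.50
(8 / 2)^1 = 4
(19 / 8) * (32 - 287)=-4845 / 8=-605.62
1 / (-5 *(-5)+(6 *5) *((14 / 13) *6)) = 13 / 2845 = 0.00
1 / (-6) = -1 / 6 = -0.17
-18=-18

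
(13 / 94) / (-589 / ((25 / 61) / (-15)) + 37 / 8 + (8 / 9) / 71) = 12780 / 1992531301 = 0.00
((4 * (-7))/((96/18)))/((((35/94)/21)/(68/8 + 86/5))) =-760977/100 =-7609.77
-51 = -51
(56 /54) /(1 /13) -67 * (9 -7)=-3254 /27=-120.52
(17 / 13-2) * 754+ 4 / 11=-521.64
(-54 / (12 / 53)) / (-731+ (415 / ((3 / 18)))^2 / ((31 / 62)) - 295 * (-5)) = -159 / 8267296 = -0.00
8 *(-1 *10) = -80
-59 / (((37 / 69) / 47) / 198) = -37884726 / 37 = -1023911.51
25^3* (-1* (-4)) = 62500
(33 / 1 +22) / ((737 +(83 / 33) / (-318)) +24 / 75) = 14429250 / 193433827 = 0.07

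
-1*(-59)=59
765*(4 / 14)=1530 / 7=218.57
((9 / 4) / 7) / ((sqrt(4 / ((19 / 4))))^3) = 171*sqrt(19) / 1792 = 0.42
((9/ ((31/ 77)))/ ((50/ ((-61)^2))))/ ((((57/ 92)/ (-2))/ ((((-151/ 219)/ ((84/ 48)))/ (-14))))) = -1137226904/ 7524475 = -151.14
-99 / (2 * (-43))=99 / 86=1.15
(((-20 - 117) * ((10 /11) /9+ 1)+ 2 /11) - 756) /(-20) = 89759 /1980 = 45.33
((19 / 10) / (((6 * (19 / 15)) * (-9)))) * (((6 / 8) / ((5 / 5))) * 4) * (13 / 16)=-13 / 192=-0.07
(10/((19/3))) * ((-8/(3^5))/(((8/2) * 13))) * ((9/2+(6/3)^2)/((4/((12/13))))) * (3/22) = -85/317889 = -0.00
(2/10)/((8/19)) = 0.48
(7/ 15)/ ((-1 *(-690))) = 7/ 10350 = 0.00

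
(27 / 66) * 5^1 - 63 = -1341 / 22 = -60.95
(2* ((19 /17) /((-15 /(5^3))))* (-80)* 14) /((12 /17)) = 266000 /9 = 29555.56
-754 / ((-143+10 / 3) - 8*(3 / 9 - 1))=174 / 31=5.61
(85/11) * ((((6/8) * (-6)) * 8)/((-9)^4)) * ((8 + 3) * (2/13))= -680/9477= -0.07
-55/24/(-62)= 55/1488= 0.04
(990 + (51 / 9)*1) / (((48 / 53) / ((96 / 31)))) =316622 / 93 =3404.54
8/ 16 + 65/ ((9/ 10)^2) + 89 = 27499/ 162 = 169.75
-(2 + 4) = -6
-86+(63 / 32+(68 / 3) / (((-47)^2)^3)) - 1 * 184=-277359989628323 / 1034804671584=-268.03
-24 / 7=-3.43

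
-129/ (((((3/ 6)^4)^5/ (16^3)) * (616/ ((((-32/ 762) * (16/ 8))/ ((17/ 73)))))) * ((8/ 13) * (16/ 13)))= 71201296744448/ 166243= 428296510.20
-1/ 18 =-0.06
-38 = -38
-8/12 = -2/3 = -0.67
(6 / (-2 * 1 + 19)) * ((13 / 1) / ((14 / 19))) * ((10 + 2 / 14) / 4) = 52611 / 3332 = 15.79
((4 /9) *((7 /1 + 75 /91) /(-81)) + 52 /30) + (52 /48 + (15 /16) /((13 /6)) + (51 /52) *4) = 7.13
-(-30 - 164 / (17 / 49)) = 8546 / 17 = 502.71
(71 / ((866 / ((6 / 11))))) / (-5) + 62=61.99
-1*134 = -134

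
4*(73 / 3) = 292 / 3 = 97.33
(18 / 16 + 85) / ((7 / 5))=3445 / 56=61.52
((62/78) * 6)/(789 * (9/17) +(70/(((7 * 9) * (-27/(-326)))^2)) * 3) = 145221174/12953847413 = 0.01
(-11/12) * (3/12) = -11/48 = -0.23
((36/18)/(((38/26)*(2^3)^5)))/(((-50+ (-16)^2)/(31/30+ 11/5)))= 0.00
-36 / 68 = -9 / 17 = -0.53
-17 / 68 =-1 / 4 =-0.25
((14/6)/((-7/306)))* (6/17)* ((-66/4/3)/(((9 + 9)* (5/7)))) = 77/5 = 15.40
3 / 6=1 / 2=0.50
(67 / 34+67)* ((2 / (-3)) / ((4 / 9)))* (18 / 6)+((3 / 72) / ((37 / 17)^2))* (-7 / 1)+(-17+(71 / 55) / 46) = -327.40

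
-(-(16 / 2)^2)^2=-4096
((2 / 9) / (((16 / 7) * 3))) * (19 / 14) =19 / 432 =0.04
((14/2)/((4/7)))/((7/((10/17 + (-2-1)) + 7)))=8.03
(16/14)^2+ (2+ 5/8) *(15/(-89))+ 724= 25289045/34888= 724.86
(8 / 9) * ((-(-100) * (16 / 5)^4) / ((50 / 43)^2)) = 969408512 / 140625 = 6893.57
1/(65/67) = 67/65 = 1.03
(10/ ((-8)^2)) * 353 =1765/ 32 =55.16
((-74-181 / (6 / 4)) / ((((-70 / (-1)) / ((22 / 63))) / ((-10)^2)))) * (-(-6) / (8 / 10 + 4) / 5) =-32120 / 1323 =-24.28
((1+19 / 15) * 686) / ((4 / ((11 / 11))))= 5831 / 15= 388.73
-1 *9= -9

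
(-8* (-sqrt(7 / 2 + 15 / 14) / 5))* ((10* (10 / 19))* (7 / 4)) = 160* sqrt(14) / 19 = 31.51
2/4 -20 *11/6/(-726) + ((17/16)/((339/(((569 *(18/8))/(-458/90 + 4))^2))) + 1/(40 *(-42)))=148978145290253/34380783360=4333.18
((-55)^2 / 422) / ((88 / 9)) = 2475 / 3376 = 0.73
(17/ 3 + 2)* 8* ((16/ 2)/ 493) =1472/ 1479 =1.00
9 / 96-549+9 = -17277 / 32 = -539.91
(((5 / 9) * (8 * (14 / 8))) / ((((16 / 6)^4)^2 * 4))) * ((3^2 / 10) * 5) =229635 / 67108864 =0.00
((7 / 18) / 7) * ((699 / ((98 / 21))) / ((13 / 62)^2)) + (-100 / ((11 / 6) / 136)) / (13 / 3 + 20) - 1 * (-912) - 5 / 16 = 12100165887 / 15199184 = 796.11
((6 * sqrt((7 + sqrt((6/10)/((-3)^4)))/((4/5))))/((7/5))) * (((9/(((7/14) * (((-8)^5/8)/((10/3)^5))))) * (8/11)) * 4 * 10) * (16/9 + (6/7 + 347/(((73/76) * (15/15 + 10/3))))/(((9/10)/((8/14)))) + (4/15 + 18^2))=-254671.13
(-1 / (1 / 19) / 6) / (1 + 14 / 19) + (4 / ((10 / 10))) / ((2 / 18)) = 6767 / 198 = 34.18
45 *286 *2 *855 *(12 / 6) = 44015400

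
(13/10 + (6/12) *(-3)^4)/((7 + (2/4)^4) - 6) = 3344/85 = 39.34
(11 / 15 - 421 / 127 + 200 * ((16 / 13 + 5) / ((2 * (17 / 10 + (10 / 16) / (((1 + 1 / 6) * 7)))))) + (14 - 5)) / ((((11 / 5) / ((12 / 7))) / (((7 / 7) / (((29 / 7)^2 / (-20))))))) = -783929933360 / 2417362831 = -324.29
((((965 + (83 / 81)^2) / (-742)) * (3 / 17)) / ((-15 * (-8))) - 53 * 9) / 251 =-789537900287 / 415457479080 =-1.90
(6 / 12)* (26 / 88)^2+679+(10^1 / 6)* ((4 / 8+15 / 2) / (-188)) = 370686517 / 545952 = 678.97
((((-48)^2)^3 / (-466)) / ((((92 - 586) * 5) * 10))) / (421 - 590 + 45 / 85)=-1624375296 / 257540725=-6.31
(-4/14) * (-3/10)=0.09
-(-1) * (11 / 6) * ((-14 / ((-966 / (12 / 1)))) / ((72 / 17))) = 187 / 2484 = 0.08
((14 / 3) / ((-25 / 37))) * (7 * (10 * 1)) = -483.47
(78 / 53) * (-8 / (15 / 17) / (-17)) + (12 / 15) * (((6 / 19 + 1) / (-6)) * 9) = -3998 / 5035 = -0.79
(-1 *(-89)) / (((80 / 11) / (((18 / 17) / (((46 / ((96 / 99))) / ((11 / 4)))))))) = 2937 / 3910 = 0.75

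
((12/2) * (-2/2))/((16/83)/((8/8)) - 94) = 249/3893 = 0.06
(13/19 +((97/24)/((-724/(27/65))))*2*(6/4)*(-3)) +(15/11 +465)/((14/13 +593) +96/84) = 422953177723/284129079520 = 1.49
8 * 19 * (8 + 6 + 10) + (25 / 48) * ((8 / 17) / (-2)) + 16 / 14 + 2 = 5213657 / 1428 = 3651.02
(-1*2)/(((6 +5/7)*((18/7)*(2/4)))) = -98/423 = -0.23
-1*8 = -8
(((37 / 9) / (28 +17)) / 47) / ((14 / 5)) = 37 / 53298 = 0.00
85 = 85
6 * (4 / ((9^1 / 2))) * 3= 16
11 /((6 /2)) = 11 /3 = 3.67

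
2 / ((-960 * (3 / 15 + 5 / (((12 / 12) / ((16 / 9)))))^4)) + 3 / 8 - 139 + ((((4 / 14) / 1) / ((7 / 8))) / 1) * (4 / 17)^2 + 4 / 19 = -33343832478436126873 / 240929918705718368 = -138.40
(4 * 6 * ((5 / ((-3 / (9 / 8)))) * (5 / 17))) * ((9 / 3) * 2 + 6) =-2700 / 17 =-158.82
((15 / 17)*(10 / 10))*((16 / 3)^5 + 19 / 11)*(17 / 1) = 57694765 / 891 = 64752.82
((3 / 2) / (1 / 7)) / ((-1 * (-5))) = 21 / 10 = 2.10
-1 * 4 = -4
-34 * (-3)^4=-2754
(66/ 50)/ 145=33/ 3625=0.01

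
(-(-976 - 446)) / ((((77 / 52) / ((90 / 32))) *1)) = 415935 / 154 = 2700.88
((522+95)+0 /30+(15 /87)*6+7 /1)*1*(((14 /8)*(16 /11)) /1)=507528 /319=1591.00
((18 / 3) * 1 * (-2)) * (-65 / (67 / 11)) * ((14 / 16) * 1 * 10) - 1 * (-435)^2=-12603000 / 67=-188104.48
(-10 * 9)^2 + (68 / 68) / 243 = 8100.00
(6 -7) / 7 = -1 / 7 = -0.14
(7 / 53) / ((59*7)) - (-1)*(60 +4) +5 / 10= 403385 / 6254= 64.50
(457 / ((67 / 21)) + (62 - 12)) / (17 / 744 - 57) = -9632568 / 2840197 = -3.39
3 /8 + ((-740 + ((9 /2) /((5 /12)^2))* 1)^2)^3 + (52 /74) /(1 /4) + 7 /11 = 105391519295518635660015649709 /794921875000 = 132580977590431305.79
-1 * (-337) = 337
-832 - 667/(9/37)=-32167/9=-3574.11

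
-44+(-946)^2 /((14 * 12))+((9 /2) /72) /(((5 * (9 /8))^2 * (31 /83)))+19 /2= 2325606824 /439425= 5292.39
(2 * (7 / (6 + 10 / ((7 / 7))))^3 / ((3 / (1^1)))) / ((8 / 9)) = 1029 / 16384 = 0.06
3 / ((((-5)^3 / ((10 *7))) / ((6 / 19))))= -0.53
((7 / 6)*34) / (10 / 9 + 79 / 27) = 1071 / 109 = 9.83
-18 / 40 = -9 / 20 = -0.45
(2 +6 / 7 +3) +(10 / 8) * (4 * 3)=146 / 7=20.86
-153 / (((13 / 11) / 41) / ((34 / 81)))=-2228.02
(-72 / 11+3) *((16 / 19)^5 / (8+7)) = -13631488 / 136185445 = -0.10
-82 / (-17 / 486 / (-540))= -21520080 / 17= -1265887.06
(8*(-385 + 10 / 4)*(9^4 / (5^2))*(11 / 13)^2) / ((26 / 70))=-1548013.75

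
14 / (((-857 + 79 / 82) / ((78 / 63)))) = -4264 / 210585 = -0.02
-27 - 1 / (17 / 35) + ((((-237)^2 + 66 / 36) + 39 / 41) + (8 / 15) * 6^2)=1174345867 / 20910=56161.93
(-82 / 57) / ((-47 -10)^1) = 82 / 3249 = 0.03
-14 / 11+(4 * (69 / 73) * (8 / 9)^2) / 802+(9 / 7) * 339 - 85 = 21275433266 / 60858567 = 349.59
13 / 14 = 0.93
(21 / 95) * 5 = 21 / 19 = 1.11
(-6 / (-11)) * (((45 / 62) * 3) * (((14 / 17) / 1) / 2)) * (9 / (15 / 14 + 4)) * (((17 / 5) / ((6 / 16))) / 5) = 190512 / 121055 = 1.57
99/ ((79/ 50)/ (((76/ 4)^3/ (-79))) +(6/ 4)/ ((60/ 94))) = 67904100/ 1599383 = 42.46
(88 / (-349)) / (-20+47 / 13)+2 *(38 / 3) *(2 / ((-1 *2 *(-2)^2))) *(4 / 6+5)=-8000185 / 223011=-35.87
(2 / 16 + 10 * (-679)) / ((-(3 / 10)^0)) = 54319 / 8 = 6789.88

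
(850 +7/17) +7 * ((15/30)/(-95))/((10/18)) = 850.35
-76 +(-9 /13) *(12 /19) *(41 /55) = -1036888 /13585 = -76.33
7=7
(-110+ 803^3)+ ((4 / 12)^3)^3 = 10191493599112 / 19683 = 517781517.00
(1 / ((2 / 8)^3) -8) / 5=56 / 5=11.20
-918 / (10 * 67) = -459 / 335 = -1.37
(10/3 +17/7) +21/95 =11936/1995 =5.98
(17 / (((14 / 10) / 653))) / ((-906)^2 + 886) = 55505 / 5752054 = 0.01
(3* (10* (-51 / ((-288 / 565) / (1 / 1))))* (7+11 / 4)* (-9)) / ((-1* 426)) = 5618925 / 9088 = 618.28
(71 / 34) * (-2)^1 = -71 / 17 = -4.18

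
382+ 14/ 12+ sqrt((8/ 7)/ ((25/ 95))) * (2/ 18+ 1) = 4 * sqrt(1330)/ 63+ 2299/ 6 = 385.48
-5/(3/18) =-30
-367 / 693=-0.53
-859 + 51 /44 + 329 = -23269 /44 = -528.84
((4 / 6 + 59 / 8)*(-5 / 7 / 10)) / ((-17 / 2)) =193 / 2856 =0.07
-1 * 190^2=-36100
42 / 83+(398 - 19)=31499 / 83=379.51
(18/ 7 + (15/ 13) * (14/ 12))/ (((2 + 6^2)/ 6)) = 2139/ 3458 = 0.62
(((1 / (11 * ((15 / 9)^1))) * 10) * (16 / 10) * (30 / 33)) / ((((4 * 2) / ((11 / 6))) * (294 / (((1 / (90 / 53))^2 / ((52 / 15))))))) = 2809 / 45405360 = 0.00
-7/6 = -1.17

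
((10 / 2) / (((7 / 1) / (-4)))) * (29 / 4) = -145 / 7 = -20.71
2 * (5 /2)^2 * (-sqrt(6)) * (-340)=4250 * sqrt(6)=10410.33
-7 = -7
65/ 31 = 2.10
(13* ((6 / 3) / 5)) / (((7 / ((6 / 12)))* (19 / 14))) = 26 / 95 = 0.27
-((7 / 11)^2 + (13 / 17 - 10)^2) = -2996690 / 34969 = -85.70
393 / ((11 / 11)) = 393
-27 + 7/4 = -101/4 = -25.25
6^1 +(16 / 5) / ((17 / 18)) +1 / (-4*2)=6299 / 680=9.26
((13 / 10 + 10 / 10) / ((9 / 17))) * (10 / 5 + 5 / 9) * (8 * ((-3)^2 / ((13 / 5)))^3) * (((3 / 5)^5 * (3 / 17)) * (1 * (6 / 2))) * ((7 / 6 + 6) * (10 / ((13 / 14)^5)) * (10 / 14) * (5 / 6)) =7644428882496 / 815730721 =9371.27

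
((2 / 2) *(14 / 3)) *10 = 140 / 3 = 46.67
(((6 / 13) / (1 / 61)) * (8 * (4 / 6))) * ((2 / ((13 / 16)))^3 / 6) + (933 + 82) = 118949813 / 85683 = 1388.25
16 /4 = 4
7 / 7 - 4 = -3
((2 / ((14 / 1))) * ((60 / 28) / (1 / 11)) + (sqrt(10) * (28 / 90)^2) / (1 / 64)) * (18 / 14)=29.52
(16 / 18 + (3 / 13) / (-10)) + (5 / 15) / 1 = 1403 / 1170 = 1.20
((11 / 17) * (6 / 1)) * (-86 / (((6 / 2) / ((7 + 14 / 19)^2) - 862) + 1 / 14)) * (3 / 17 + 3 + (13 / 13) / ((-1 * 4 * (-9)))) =1.24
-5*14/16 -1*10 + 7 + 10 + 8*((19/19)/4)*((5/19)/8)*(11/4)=853/304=2.81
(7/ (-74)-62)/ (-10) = 6.21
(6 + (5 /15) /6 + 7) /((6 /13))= 3055 /108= 28.29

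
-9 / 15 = -3 / 5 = -0.60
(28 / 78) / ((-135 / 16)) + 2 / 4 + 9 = 99587 / 10530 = 9.46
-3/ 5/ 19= -3/ 95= -0.03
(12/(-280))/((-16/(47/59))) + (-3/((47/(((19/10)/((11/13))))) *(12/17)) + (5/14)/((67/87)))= 601626383/2288945120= 0.26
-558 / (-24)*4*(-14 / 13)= -1302 / 13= -100.15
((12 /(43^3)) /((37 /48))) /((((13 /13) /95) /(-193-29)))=-328320 /79507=-4.13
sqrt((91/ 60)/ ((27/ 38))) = sqrt(17290)/ 90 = 1.46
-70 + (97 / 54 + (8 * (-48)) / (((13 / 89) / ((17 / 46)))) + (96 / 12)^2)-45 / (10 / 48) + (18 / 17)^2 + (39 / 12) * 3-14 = -1194.89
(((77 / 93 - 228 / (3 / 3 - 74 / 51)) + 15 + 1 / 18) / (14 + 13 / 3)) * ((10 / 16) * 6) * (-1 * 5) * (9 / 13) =-301152285 / 815672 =-369.21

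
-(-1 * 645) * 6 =3870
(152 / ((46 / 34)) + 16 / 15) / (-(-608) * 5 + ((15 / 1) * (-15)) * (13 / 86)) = 3365008 / 89187675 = 0.04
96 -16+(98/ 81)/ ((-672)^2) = 29859841/ 373248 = 80.00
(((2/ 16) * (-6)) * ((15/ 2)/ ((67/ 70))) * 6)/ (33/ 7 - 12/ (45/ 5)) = -10.43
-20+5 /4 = -75 /4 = -18.75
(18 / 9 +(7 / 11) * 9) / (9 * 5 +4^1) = 85 / 539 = 0.16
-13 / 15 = -0.87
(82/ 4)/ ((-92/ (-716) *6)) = 7339/ 276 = 26.59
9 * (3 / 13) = 27 / 13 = 2.08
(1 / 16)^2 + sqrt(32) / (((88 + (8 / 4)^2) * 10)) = 1 / 256 + sqrt(2) / 230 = 0.01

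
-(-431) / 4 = 431 / 4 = 107.75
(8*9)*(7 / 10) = 252 / 5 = 50.40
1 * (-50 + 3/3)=-49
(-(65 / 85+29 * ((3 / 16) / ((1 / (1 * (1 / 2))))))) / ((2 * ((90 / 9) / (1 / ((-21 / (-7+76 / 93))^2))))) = -125306875 / 8299718784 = -0.02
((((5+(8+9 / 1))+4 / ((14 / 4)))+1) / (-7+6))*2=-338 / 7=-48.29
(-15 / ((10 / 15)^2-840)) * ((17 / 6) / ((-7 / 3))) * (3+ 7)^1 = -11475 / 52892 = -0.22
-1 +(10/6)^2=16/9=1.78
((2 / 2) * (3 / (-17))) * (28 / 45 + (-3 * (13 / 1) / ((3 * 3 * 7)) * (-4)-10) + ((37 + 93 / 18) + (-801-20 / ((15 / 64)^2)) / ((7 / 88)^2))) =270621611 / 8330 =32487.59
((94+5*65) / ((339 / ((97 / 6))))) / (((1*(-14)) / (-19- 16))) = 203215 / 4068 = 49.95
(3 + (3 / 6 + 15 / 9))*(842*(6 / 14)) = 13051 / 7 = 1864.43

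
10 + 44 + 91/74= 4087/74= 55.23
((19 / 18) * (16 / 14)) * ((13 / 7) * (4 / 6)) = 1976 / 1323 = 1.49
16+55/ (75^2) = 18011/ 1125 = 16.01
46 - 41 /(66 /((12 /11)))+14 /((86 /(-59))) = 185839 /5203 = 35.72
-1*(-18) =18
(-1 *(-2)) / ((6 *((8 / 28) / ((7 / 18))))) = 49 / 108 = 0.45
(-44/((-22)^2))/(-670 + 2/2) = 1/7359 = 0.00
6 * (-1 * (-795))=4770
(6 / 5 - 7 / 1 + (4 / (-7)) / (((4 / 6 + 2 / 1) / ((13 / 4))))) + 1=-5.50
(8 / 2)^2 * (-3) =-48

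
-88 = -88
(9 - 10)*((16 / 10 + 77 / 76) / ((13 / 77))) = -76461 / 4940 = -15.48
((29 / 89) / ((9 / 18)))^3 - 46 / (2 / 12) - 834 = -782320478 / 704969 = -1109.72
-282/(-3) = 94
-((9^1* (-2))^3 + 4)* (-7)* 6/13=-244776/13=-18828.92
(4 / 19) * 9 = 36 / 19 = 1.89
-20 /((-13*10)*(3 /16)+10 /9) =288 /335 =0.86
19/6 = 3.17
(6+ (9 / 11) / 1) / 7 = 75 / 77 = 0.97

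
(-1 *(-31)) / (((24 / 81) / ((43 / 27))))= 1333 / 8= 166.62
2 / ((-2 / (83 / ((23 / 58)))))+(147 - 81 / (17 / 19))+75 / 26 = -1524383 / 10166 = -149.95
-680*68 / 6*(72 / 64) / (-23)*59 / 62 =255765 / 713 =358.72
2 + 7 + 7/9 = 88/9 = 9.78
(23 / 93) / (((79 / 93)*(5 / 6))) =138 / 395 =0.35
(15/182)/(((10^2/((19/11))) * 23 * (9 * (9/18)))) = 19/1381380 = 0.00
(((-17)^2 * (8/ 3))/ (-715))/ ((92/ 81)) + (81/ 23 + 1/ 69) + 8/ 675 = 5770202/ 2220075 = 2.60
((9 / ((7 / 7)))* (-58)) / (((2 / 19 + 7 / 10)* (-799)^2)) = -11020 / 10852817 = -0.00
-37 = -37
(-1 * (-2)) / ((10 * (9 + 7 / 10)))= 2 / 97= 0.02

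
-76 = -76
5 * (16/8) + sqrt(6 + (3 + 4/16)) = sqrt(37)/2 + 10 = 13.04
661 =661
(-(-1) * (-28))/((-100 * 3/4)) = 28/75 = 0.37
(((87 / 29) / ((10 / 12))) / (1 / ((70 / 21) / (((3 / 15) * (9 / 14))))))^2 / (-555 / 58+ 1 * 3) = -4547200 / 3429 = -1326.10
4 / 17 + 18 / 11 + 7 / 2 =2009 / 374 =5.37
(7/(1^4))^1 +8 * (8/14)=81/7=11.57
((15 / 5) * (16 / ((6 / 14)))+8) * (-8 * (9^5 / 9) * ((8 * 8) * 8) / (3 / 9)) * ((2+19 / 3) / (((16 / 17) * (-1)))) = 85660416000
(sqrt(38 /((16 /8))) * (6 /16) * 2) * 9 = 27 * sqrt(19) /4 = 29.42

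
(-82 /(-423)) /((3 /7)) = 574 /1269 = 0.45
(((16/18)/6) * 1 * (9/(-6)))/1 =-2/9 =-0.22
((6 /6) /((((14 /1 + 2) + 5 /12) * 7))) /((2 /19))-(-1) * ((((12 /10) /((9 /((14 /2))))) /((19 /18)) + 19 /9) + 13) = 18956674 /1179045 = 16.08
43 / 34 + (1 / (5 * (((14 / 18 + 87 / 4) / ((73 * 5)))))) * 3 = 302929 / 27574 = 10.99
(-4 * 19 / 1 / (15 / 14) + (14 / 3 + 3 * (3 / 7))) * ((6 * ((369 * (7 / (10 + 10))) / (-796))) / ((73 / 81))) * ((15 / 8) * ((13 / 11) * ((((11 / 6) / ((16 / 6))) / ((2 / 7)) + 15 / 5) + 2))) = 1884949456221 / 1636321280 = 1151.94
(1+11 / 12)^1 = 23 / 12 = 1.92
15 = 15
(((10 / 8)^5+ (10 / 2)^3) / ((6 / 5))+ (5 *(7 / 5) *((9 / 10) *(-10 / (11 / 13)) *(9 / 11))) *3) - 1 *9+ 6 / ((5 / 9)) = -275967419 / 3717120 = -74.24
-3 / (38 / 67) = -201 / 38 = -5.29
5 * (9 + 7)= 80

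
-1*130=-130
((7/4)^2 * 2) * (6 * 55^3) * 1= 6114281.25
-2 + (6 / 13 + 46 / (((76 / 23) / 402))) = 5594.72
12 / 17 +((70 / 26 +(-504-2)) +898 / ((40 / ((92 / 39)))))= -1490566 / 3315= -449.64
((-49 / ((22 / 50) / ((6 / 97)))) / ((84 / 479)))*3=-251475 / 2134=-117.84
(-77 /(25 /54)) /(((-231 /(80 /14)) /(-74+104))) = 123.43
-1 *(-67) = 67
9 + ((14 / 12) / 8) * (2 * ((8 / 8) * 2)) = 115 / 12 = 9.58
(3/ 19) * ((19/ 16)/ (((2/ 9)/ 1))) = 27/ 32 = 0.84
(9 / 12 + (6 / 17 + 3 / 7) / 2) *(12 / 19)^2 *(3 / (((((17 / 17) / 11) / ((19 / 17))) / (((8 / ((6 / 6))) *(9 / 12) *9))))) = 34834536 / 38437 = 906.28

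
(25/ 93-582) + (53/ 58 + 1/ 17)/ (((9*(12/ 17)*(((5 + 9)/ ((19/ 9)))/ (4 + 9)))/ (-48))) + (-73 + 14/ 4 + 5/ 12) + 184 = -140167901/ 291276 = -481.22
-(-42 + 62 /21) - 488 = -9428 /21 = -448.95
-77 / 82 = -0.94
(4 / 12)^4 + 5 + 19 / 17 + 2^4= 22.13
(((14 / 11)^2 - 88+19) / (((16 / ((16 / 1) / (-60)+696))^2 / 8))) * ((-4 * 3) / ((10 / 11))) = 55496500793 / 4125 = 13453697.16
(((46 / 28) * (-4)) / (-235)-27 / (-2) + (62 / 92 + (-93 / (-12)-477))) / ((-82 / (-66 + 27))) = -2685812337 / 12409880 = -216.43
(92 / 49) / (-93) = -92 / 4557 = -0.02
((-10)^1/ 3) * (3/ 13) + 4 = 42/ 13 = 3.23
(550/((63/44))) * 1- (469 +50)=-8497/63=-134.87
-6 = -6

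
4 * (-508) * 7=-14224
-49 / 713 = -0.07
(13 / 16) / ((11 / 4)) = 13 / 44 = 0.30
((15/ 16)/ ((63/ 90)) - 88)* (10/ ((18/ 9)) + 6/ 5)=-150443/ 280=-537.30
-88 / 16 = -11 / 2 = -5.50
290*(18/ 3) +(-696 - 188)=856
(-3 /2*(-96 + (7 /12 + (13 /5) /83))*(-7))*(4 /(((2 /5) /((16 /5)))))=-13300532 /415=-32049.47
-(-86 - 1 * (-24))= 62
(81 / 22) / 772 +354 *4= 24049425 / 16984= 1416.00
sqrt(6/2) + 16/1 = sqrt(3) + 16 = 17.73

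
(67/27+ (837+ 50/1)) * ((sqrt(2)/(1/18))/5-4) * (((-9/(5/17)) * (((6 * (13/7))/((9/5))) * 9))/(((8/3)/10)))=159226080/7-143303472 * sqrt(2)/7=-6205090.52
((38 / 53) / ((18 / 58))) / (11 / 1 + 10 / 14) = 3857 / 19557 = 0.20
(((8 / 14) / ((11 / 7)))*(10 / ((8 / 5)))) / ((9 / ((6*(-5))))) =-7.58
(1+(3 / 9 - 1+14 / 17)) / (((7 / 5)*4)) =295 / 1428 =0.21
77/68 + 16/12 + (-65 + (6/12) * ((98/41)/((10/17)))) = -2530219/41820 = -60.50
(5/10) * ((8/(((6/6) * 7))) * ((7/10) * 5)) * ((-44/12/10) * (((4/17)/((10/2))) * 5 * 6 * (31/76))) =-682/1615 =-0.42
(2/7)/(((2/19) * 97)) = 19/679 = 0.03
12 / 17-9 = -141 / 17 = -8.29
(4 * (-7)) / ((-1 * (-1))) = -28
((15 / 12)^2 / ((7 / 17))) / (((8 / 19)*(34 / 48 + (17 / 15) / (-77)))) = 78375 / 6032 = 12.99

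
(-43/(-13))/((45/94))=4042/585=6.91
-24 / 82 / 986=-6 / 20213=-0.00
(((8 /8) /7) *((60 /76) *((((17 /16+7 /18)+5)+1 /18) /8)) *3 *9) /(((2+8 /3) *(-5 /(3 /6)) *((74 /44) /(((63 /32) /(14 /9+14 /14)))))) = -22541409 /927195136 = -0.02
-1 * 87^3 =-658503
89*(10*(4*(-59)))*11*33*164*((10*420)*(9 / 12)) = -39387919032000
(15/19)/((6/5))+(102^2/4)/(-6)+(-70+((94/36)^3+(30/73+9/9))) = -3912066019/8088984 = -483.63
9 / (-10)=-9 / 10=-0.90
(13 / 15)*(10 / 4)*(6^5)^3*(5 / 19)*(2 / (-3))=-3395780444160 / 19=-178725286534.74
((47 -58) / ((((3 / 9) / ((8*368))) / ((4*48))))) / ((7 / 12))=-223838208 / 7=-31976886.86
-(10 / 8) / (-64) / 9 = 5 / 2304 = 0.00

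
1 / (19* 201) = 1 / 3819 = 0.00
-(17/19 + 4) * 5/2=-465/38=-12.24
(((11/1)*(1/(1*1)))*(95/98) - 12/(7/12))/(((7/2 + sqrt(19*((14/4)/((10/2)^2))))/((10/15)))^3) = -5612380000/23813300133 + 2186692000*sqrt(266)/166693100931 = -0.02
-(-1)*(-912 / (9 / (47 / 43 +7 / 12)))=-65740 / 387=-169.87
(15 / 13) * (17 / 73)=255 / 949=0.27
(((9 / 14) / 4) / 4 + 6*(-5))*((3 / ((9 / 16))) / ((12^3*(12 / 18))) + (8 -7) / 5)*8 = -494377 / 10080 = -49.05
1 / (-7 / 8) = -8 / 7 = -1.14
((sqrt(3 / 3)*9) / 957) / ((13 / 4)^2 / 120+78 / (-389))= -2240640 / 26802061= -0.08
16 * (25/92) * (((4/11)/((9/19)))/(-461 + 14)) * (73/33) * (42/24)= -970900/33588027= -0.03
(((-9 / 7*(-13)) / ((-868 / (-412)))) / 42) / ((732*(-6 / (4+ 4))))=-1339 / 3891678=-0.00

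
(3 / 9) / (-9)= -1 / 27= -0.04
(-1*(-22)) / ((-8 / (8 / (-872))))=11 / 436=0.03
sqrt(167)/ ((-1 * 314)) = -sqrt(167)/ 314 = -0.04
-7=-7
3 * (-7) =-21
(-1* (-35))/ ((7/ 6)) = 30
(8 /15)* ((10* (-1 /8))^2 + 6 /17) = 521 /510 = 1.02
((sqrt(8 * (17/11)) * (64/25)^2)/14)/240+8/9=256 * sqrt(374)/721875+8/9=0.90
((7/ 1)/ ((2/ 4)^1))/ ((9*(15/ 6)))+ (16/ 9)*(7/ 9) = 812/ 405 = 2.00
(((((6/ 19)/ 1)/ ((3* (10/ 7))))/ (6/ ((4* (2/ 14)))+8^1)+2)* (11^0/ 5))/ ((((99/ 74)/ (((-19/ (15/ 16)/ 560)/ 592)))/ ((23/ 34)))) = -13501/ 1089742500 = -0.00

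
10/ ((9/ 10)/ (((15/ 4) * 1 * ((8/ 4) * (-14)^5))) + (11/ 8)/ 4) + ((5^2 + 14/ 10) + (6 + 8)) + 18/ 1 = 87.49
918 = 918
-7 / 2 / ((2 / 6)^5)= -1701 / 2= -850.50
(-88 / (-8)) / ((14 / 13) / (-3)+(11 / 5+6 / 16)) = 17160 / 3457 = 4.96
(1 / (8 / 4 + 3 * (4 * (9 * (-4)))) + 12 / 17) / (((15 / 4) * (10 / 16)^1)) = 82288 / 274125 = 0.30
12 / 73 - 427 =-31159 / 73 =-426.84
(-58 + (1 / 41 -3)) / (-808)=625 / 8282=0.08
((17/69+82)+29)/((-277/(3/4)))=-1919/6371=-0.30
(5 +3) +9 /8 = 9.12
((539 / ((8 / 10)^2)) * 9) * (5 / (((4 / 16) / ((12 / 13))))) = 1819125 / 13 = 139932.69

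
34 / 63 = 0.54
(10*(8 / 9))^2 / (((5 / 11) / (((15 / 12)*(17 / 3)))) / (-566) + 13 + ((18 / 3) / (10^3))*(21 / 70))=1693472000000 / 278665214409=6.08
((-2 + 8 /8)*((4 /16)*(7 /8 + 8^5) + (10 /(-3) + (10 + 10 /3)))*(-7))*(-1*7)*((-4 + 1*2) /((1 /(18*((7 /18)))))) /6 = 90027553 /96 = 937787.01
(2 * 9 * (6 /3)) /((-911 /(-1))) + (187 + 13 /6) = 1034201 /5466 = 189.21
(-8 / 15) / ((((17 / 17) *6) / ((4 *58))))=-928 / 45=-20.62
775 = 775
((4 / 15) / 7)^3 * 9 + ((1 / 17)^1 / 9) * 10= 432014 / 6559875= 0.07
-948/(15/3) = -948/5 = -189.60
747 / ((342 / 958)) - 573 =28870 / 19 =1519.47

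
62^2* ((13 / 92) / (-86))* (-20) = 124930 / 989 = 126.32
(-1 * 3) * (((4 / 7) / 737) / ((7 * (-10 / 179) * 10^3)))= 537 / 90282500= 0.00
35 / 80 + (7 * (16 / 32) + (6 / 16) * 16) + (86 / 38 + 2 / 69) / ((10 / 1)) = 213257 / 20976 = 10.17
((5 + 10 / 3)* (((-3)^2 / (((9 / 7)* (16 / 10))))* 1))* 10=4375 / 12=364.58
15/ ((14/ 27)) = 405/ 14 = 28.93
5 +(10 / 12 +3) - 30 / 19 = 827 / 114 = 7.25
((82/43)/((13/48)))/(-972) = -328/45279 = -0.01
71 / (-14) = -71 / 14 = -5.07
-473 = -473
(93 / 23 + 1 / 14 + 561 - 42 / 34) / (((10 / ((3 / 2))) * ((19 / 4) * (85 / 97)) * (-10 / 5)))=-10.16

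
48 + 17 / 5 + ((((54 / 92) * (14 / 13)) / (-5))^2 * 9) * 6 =116809219 / 2235025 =52.26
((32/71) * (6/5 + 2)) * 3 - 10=-2014/355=-5.67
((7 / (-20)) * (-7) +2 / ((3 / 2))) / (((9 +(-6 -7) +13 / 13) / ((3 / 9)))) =-227 / 540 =-0.42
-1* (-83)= 83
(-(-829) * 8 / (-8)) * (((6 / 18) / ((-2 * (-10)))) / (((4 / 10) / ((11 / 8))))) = -9119 / 192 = -47.49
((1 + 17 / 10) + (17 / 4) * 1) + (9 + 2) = 359 / 20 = 17.95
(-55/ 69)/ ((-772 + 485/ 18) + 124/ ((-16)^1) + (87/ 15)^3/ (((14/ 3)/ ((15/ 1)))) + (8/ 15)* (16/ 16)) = 115500/ 18130831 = 0.01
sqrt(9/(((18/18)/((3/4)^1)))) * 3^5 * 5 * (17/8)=61965 * sqrt(3)/16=6707.91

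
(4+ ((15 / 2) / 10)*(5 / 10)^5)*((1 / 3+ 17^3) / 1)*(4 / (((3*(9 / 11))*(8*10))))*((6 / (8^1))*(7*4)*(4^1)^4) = 58451470 / 27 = 2164869.26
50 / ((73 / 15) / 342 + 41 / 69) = 5899500 / 71789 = 82.18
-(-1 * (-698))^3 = -340068392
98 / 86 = 49 / 43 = 1.14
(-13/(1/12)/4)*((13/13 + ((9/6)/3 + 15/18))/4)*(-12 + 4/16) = 4277/16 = 267.31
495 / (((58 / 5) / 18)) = 22275 / 29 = 768.10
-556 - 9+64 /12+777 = 652 /3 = 217.33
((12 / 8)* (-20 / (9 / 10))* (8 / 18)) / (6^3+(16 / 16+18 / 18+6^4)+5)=-0.01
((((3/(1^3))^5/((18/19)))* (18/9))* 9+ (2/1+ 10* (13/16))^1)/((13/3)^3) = 56.86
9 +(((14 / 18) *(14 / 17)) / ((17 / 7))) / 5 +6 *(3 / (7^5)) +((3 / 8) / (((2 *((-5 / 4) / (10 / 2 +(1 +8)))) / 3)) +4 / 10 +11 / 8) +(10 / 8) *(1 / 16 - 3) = 11987633087 / 13988802240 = 0.86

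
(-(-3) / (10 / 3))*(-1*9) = -81 / 10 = -8.10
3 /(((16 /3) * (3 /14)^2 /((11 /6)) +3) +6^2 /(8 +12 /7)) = 9163 /20890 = 0.44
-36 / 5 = -7.20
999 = 999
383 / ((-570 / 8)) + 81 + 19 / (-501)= 1199182 / 15865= 75.59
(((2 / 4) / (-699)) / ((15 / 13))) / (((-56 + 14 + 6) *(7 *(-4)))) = -13 / 21137760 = -0.00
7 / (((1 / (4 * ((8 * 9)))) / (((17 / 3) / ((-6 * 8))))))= -238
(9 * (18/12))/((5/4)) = 54/5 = 10.80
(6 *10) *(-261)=-15660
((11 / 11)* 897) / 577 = 1.55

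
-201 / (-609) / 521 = 67 / 105763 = 0.00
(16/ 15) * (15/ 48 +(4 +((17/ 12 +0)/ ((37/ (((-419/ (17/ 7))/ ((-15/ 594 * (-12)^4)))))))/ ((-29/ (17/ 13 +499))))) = 164503307/ 37662300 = 4.37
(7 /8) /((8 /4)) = 7 /16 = 0.44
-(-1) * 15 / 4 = 15 / 4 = 3.75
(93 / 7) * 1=93 / 7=13.29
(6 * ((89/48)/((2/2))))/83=89/664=0.13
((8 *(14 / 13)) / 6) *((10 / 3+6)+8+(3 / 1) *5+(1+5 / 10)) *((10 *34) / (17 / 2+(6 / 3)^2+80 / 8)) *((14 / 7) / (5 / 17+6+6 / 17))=26282816 / 118989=220.88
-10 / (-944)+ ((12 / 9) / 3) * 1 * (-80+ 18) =-117011 / 4248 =-27.54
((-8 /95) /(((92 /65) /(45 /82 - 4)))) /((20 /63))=231777 /358340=0.65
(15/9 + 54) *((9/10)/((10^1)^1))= 501/100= 5.01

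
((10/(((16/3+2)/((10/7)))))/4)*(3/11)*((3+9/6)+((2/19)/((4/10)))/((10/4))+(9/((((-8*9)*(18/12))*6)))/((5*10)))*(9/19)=2834829/9784544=0.29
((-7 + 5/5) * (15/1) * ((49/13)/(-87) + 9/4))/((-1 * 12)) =49915/3016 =16.55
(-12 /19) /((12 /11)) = -11 /19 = -0.58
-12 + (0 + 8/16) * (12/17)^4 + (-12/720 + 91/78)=-17916697/1670420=-10.73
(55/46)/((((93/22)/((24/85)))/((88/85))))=85184/1030285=0.08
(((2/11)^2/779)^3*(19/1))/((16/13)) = 52/44077289800841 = 0.00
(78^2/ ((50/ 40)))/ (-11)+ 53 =-21421/ 55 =-389.47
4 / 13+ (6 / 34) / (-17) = 1117 / 3757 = 0.30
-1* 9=-9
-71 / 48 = -1.48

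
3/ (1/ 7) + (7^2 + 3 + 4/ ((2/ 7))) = 87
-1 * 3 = -3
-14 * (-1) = 14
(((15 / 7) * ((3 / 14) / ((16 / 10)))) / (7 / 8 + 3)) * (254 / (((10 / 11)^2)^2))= 27.54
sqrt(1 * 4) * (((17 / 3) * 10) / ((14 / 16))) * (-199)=-541280 / 21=-25775.24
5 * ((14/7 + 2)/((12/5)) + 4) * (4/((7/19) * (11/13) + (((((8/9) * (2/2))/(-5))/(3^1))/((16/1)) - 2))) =-7558200/112837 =-66.98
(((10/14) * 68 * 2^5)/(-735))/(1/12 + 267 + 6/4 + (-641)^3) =8704/1084049246147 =0.00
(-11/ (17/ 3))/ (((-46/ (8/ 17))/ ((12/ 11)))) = 144/ 6647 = 0.02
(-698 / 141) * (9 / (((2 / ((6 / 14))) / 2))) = -6282 / 329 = -19.09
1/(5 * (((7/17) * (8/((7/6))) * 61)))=17/14640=0.00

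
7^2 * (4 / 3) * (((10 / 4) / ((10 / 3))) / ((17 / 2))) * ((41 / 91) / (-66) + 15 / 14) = 6.14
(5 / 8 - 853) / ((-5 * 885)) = 0.19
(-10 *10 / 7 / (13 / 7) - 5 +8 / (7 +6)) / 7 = -157 / 91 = -1.73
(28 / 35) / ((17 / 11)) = 44 / 85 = 0.52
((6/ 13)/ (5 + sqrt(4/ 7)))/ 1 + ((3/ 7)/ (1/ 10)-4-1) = -3215/ 5187-4*sqrt(7)/ 741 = -0.63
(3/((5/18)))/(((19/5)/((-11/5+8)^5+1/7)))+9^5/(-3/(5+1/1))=-41331098178/415625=-99443.24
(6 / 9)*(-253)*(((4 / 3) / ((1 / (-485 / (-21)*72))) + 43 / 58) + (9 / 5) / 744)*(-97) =13700907254089 / 377580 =36286104.28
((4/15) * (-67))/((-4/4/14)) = 3752/15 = 250.13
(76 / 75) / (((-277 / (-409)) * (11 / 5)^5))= 3885500 / 133833381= 0.03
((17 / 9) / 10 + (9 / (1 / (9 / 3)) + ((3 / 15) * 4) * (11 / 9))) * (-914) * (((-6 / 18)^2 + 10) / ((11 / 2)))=-14056406 / 297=-47327.97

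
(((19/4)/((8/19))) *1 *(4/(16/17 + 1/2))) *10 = 30685/98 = 313.11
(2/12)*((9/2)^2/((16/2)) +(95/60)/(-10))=1139/2880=0.40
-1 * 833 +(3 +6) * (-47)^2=19048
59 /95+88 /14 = 4593 /665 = 6.91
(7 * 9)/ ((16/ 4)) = 63/ 4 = 15.75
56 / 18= 28 / 9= 3.11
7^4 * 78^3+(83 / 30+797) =34182004553 / 30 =1139400151.77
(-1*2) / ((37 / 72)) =-144 / 37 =-3.89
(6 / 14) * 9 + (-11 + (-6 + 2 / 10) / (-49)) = -1721 / 245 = -7.02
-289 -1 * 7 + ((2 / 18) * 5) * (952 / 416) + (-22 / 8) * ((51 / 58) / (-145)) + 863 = 2236713547 / 3935880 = 568.29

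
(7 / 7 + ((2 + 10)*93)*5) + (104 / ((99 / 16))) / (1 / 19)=584135 / 99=5900.35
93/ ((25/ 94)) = 8742/ 25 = 349.68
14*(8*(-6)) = -672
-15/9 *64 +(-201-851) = -3476/3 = -1158.67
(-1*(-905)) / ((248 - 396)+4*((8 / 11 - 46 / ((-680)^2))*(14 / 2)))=-575399000 / 81152971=-7.09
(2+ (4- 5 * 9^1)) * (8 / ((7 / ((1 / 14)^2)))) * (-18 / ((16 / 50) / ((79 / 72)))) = 77025 / 5488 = 14.04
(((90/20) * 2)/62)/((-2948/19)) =-171/182776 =-0.00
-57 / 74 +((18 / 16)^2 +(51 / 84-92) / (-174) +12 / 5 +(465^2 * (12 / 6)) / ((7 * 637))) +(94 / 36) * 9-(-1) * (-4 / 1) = 183578440351 / 1531042240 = 119.90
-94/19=-4.95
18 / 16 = 9 / 8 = 1.12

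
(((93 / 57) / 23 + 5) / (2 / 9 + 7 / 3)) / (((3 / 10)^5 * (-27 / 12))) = -886400000 / 2442393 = -362.92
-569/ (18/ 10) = -2845/ 9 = -316.11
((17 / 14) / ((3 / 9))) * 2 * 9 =459 / 7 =65.57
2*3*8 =48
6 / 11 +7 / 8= 125 / 88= 1.42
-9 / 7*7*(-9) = 81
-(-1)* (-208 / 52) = -4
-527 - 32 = -559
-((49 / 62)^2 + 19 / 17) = -113853 / 65348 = -1.74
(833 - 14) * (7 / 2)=2866.50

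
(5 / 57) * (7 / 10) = 7 / 114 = 0.06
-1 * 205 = -205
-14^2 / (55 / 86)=-16856 / 55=-306.47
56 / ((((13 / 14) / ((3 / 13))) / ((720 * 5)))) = 8467200 / 169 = 50101.78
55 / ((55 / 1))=1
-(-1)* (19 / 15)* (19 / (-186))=-361 / 2790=-0.13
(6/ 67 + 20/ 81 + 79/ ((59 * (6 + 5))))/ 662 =1613807/ 2331645426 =0.00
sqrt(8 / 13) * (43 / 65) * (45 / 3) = 258 * sqrt(26) / 169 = 7.78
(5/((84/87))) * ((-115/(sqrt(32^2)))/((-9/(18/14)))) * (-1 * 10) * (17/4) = -1417375/12544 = -112.99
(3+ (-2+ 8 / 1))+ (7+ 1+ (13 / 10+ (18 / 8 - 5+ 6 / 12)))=321 / 20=16.05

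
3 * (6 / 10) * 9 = 81 / 5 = 16.20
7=7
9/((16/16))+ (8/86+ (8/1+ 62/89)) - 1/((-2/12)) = 91043/3827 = 23.79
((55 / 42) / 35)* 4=22 / 147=0.15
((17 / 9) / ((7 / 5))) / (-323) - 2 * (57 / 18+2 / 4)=-8783 / 1197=-7.34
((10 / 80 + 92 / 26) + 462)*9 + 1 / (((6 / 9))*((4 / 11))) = 218145 / 52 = 4195.10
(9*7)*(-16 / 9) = -112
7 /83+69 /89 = 6350 /7387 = 0.86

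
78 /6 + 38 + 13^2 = 220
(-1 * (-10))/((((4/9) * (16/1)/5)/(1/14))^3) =455625/359661568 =0.00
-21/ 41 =-0.51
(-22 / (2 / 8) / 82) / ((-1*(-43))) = -44 / 1763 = -0.02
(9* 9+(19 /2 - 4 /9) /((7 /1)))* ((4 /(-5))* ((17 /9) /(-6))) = 176273 /8505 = 20.73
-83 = -83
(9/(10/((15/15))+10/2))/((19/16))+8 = 808/95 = 8.51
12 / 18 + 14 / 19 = 80 / 57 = 1.40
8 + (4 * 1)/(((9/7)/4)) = 184/9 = 20.44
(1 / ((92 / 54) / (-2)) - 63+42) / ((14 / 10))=-2550 / 161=-15.84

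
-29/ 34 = -0.85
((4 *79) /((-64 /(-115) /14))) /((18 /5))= 317975 /144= 2208.16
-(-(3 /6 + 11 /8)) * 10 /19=75 /76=0.99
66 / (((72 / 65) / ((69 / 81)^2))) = 43.24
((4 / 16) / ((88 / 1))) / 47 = 0.00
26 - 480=-454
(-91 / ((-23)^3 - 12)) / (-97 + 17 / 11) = -143 / 1826850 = -0.00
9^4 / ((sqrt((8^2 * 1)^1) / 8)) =6561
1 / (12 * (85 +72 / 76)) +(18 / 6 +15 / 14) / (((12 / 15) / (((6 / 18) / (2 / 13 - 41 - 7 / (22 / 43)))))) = -3223939 / 106959867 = -0.03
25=25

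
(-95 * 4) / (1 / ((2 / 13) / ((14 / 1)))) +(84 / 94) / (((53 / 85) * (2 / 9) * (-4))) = -5248235 / 906724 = -5.79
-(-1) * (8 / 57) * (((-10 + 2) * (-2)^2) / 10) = -128 / 285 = -0.45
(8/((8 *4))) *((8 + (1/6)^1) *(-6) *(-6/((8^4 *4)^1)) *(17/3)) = 833/32768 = 0.03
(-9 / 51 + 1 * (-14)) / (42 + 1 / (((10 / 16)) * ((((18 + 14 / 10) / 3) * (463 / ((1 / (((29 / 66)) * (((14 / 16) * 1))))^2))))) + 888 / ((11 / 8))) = -4906304844749 / 238046796916770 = -0.02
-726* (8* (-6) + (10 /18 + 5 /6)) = 101519 /3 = 33839.67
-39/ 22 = -1.77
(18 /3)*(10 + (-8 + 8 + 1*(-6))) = 24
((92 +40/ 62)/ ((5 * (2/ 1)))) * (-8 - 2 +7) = -4308/ 155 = -27.79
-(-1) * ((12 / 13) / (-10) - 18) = -1176 / 65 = -18.09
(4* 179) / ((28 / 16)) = 2864 / 7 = 409.14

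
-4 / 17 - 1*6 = -106 / 17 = -6.24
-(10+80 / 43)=-510 / 43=-11.86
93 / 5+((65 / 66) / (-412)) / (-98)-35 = -16.40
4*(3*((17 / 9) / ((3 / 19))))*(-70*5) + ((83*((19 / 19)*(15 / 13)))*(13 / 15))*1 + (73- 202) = -50290.44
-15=-15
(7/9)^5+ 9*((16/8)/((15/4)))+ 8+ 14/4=9793057/590490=16.58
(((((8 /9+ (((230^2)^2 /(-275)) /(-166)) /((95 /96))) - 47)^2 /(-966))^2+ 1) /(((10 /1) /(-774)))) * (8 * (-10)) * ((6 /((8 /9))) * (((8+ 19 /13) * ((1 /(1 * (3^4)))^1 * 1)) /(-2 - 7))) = -313836147160504795132238874327928405860527 /36771308589496067761015413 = -8534810405147067.99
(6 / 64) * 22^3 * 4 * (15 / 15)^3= 3993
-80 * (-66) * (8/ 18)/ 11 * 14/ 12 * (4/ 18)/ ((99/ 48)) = 71680/ 2673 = 26.82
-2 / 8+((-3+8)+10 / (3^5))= 4657 / 972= 4.79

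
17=17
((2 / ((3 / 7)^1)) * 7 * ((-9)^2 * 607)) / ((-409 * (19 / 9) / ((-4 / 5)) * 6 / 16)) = 154187712 / 38855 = 3968.28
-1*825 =-825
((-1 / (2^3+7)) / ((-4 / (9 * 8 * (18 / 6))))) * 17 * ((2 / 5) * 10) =244.80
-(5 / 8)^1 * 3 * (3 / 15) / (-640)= 3 / 5120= 0.00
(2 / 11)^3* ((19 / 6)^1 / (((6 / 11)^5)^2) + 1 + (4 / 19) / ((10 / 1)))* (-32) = -46852242719237 / 179194819320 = -261.46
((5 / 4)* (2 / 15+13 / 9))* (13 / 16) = 923 / 576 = 1.60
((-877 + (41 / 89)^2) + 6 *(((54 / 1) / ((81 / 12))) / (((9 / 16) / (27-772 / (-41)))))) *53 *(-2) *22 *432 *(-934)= 927118493866870272 / 324761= 2854771643968.55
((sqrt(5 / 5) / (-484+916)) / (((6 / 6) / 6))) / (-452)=-1 / 32544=-0.00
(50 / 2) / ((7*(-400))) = -1 / 112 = -0.01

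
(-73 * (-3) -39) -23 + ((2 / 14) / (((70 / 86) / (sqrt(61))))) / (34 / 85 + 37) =43 * sqrt(61) / 9163 + 157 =157.04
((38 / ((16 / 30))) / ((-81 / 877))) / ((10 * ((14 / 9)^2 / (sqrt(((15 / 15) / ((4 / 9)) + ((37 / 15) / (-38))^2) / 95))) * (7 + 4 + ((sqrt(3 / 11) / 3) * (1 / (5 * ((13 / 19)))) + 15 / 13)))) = -29722407 * sqrt(69577430) / 613564422688 + 11401 * sqrt(2296055190) / 322928643520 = -0.40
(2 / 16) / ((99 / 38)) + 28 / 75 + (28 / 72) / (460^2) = 0.42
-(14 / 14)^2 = -1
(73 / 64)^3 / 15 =389017 / 3932160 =0.10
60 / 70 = 6 / 7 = 0.86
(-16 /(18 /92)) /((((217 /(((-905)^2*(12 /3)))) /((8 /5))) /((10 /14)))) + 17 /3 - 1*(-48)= -19288943123 /13671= -1410938.71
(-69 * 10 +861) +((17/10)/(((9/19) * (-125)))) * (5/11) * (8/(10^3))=529030927/3093750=171.00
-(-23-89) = 112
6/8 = 3/4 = 0.75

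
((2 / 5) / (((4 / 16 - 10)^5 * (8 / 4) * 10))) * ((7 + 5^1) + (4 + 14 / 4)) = -256 / 57836025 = -0.00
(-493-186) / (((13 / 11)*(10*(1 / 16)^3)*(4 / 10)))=-7648256 / 13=-588327.38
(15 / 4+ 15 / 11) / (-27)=-25 / 132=-0.19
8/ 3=2.67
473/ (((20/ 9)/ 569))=2422233/ 20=121111.65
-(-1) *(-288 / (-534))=48 / 89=0.54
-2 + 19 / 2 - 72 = -129 / 2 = -64.50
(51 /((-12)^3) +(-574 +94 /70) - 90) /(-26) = 13359763 /524160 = 25.49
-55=-55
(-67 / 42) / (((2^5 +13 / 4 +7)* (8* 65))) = -67 / 922740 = -0.00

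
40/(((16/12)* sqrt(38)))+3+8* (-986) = -7885+15* sqrt(38)/19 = -7880.13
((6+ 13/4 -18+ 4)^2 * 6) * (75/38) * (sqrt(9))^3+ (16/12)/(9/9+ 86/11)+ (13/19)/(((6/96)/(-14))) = 624639929/88464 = 7060.95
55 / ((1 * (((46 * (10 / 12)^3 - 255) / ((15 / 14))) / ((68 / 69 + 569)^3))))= -20074865846735370 / 420138677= -47781522.97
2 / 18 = 1 / 9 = 0.11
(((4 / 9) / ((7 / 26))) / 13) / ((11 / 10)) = 80 / 693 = 0.12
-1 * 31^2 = -961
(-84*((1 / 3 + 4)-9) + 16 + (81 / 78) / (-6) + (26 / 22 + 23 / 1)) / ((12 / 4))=247109 / 1716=144.00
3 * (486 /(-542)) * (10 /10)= -729 /271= -2.69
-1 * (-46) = 46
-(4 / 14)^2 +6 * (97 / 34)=14191 / 833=17.04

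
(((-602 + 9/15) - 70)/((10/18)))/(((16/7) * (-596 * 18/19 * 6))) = 148827/953600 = 0.16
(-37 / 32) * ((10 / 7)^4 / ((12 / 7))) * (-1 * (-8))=-23125 / 1029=-22.47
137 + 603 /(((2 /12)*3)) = 1343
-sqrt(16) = -4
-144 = -144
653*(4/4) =653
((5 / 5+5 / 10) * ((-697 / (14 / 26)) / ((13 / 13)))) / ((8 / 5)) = -1213.53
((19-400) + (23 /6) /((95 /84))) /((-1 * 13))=35873 /1235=29.05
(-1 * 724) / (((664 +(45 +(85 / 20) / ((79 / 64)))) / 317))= -322.14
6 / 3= 2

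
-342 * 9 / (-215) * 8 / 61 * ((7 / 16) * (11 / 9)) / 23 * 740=1948716 / 60329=32.30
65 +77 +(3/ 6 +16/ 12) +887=6185/ 6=1030.83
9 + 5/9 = 86/9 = 9.56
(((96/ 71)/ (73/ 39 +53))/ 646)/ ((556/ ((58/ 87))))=78/ 1705412545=0.00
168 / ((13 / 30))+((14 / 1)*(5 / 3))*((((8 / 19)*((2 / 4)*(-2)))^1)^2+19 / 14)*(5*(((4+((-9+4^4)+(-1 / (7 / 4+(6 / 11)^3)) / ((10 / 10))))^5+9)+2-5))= 90601612118030523791782409499698184565 / 513337204762079443970393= 176495315900631.80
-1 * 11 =-11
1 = 1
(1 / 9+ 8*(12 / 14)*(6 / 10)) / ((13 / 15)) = 4.88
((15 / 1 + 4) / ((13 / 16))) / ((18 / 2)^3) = 304 / 9477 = 0.03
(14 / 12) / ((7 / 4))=2 / 3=0.67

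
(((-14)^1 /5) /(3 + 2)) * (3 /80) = -21 /1000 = -0.02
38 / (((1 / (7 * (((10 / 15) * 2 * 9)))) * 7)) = 456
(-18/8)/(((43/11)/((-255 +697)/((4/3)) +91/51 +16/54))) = -3368497/17544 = -192.00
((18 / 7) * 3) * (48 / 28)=648 / 49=13.22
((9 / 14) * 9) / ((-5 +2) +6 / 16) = -108 / 49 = -2.20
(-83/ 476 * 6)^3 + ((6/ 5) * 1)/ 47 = -3547100883/ 3168098920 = -1.12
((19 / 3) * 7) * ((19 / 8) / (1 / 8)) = 2527 / 3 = 842.33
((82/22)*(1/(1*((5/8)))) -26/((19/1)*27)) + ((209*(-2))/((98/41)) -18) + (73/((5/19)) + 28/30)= 126320476/1382535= 91.37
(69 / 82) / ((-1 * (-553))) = 69 / 45346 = 0.00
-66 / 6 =-11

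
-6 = -6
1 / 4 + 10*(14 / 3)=563 / 12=46.92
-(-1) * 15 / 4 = 15 / 4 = 3.75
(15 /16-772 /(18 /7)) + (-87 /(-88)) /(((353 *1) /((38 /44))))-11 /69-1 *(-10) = -10236501359 /35366364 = -289.44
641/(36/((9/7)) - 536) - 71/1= -36709/508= -72.26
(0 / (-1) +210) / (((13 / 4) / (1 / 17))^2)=0.07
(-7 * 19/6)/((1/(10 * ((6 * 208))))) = -276640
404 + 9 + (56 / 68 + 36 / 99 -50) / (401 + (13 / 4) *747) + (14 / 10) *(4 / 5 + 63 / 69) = 101074275694 / 243329075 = 415.38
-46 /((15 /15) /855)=-39330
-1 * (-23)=23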